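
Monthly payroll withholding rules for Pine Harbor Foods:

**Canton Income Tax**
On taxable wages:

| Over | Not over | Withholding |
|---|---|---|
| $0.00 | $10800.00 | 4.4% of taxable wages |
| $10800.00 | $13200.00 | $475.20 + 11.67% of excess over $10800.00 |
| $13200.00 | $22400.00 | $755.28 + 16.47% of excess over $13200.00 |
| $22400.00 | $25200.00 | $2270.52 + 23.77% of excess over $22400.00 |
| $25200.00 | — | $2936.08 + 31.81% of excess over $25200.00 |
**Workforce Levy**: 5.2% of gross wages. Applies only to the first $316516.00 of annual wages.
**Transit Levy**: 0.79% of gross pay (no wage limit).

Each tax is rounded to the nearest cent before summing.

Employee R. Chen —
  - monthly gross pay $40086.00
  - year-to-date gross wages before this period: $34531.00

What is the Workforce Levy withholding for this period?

Workforce Levy: 5.2% × $40086.00 = $2084.47

$2084.47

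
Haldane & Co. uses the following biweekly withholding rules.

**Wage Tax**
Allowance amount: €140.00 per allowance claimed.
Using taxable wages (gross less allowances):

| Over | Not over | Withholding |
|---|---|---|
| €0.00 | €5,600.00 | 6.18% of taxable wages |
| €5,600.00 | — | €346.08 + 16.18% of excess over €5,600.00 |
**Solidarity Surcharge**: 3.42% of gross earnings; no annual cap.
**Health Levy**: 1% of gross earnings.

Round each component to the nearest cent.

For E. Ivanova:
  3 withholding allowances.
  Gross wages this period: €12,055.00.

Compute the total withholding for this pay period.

€1,855.37

Wage Tax: taxable = €12,055.00 − 3×€140.00 = €11,635.00
  €346.08 + 16.18% × (€11,635.00 − €5,600.00) = €346.08 + 16.18% × €6,035.00 = €1,322.54
Solidarity Surcharge: 3.42% × €12,055.00 = €412.28
Health Levy: 1% × €12,055.00 = €120.55
Total: €1,322.54 + €412.28 + €120.55 = €1,855.37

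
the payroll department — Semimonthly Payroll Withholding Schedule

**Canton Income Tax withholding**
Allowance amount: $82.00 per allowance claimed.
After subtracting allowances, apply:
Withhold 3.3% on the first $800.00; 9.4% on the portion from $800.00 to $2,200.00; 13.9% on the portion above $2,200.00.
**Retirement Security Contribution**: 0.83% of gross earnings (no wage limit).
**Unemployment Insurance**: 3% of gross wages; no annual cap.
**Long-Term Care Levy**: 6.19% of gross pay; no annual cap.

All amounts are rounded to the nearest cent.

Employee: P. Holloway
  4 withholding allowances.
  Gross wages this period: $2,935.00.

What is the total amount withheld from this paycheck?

$508.66

Canton Income Tax: taxable = $2,935.00 − 4×$82.00 = $2,607.00
  $158.00 + 13.9% × ($2,607.00 − $2,200.00) = $158.00 + 13.9% × $407.00 = $214.57
Retirement Security Contribution: 0.83% × $2,935.00 = $24.36
Unemployment Insurance: 3% × $2,935.00 = $88.05
Long-Term Care Levy: 6.19% × $2,935.00 = $181.68
Total: $214.57 + $24.36 + $88.05 + $181.68 = $508.66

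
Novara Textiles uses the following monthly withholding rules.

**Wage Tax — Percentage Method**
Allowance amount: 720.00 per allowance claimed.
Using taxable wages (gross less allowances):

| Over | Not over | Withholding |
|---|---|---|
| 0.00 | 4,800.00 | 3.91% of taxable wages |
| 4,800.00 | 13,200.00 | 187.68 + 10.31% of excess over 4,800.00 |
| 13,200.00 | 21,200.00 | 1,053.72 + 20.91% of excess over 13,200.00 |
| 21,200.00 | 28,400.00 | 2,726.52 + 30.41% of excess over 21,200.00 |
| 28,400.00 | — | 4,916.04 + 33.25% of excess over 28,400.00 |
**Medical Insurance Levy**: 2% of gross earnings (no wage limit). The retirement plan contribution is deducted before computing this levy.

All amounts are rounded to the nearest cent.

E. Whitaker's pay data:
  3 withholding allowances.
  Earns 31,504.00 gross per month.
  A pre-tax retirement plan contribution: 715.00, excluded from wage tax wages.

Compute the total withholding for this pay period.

Wage Tax: taxable = 31,504.00 − 715.00 − 3×720.00 = 28,629.00
  4,916.04 + 33.25% × (28,629.00 − 28,400.00) = 4,916.04 + 33.25% × 229.00 = 4,992.18
Medical Insurance Levy: 2% × 30,789.00 = 615.78
Total: 4,992.18 + 615.78 = 5,607.96

5,607.96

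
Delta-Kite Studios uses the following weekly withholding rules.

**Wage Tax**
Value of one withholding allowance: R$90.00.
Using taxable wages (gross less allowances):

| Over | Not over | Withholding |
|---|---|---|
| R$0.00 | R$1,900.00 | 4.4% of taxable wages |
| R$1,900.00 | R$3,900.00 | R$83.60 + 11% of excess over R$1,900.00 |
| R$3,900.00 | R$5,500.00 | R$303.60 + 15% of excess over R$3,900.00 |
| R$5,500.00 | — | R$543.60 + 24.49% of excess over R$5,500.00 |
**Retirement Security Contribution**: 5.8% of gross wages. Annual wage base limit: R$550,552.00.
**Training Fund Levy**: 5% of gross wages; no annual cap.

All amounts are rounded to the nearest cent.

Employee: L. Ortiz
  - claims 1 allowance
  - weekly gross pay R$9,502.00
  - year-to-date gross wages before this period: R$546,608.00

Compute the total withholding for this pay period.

Wage Tax: taxable = R$9,502.00 − 1×R$90.00 = R$9,412.00
  R$543.60 + 24.49% × (R$9,412.00 − R$5,500.00) = R$543.60 + 24.49% × R$3,912.00 = R$1,501.65
Retirement Security Contribution: cap R$550,552.00 − YTD R$546,608.00 = R$3,944.00 subject; 5.8% × R$3,944.00 = R$228.75
Training Fund Levy: 5% × R$9,502.00 = R$475.10
Total: R$1,501.65 + R$228.75 + R$475.10 = R$2,205.50

R$2,205.50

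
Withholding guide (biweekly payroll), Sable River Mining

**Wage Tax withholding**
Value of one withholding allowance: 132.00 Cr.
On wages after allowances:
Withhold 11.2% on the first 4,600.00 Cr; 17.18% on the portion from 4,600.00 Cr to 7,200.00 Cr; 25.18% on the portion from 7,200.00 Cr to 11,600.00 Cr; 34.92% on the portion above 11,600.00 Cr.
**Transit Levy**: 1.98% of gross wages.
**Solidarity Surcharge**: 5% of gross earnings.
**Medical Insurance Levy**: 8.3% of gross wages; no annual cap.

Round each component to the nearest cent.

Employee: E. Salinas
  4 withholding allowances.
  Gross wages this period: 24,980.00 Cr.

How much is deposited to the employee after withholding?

14,605.34 Cr

Wage Tax: taxable = 24,980.00 Cr − 4×132.00 Cr = 24,452.00 Cr
  2,069.80 Cr + 34.92% × (24,452.00 Cr − 11,600.00 Cr) = 2,069.80 Cr + 34.92% × 12,852.00 Cr = 6,557.72 Cr
Transit Levy: 1.98% × 24,980.00 Cr = 494.60 Cr
Solidarity Surcharge: 5% × 24,980.00 Cr = 1,249.00 Cr
Medical Insurance Levy: 8.3% × 24,980.00 Cr = 2,073.34 Cr
Total withheld: 6,557.72 Cr + 494.60 Cr + 1,249.00 Cr + 2,073.34 Cr = 10,374.66 Cr
Net pay: 24,980.00 Cr − 10,374.66 Cr = 14,605.34 Cr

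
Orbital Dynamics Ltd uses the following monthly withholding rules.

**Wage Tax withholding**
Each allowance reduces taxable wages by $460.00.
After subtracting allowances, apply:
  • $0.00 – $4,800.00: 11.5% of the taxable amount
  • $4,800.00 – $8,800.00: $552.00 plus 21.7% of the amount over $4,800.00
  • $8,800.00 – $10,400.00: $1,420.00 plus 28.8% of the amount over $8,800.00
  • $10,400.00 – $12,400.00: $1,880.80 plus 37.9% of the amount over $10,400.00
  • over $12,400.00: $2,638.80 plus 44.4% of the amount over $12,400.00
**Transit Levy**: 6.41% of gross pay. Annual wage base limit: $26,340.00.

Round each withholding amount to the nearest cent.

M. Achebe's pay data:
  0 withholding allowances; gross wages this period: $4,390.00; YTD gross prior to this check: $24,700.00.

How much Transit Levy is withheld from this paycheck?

$105.12

Transit Levy: cap $26,340.00 − YTD $24,700.00 = $1,640.00 subject; 6.41% × $1,640.00 = $105.12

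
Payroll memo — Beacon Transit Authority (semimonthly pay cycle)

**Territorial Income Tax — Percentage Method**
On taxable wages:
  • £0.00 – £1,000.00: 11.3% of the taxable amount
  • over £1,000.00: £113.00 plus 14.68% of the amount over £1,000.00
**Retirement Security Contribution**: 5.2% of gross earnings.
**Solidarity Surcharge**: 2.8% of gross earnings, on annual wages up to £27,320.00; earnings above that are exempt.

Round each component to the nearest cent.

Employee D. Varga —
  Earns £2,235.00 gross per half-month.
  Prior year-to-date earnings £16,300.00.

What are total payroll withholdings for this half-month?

£473.10

Territorial Income Tax: taxable = £2,235.00
  £113.00 + 14.68% × (£2,235.00 − £1,000.00) = £113.00 + 14.68% × £1,235.00 = £294.30
Retirement Security Contribution: 5.2% × £2,235.00 = £116.22
Solidarity Surcharge: 2.8% × £2,235.00 = £62.58
Total: £294.30 + £116.22 + £62.58 = £473.10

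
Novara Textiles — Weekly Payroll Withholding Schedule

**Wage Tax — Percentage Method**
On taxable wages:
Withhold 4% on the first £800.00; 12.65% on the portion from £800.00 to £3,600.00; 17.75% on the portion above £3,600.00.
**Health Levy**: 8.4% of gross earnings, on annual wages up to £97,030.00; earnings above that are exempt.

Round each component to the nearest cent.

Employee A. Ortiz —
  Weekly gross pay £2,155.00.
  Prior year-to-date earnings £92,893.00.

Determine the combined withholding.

Wage Tax: taxable = £2,155.00
  £32.00 + 12.65% × (£2,155.00 − £800.00) = £32.00 + 12.65% × £1,355.00 = £203.41
Health Levy: 8.4% × £2,155.00 = £181.02
Total: £203.41 + £181.02 = £384.43

£384.43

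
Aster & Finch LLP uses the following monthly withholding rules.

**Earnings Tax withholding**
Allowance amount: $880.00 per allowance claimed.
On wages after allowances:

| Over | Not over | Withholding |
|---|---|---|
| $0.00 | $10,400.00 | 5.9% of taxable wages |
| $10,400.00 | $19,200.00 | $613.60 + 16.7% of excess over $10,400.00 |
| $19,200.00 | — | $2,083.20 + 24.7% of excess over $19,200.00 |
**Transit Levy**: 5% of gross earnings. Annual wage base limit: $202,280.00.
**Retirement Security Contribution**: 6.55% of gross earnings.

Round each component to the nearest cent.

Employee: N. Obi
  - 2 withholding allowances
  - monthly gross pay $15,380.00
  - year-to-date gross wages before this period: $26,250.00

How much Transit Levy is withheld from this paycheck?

Transit Levy: 5% × $15,380.00 = $769.00

$769.00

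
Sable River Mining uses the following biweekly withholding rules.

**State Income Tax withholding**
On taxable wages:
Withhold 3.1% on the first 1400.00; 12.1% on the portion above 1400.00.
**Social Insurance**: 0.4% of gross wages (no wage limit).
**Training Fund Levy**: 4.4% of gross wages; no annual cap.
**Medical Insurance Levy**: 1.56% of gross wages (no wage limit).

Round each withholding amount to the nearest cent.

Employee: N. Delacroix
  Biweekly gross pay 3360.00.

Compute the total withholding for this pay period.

494.26

State Income Tax: taxable = 3360.00
  43.40 + 12.1% × (3360.00 − 1400.00) = 43.40 + 12.1% × 1960.00 = 280.56
Social Insurance: 0.4% × 3360.00 = 13.44
Training Fund Levy: 4.4% × 3360.00 = 147.84
Medical Insurance Levy: 1.56% × 3360.00 = 52.42
Total: 280.56 + 13.44 + 147.84 + 52.42 = 494.26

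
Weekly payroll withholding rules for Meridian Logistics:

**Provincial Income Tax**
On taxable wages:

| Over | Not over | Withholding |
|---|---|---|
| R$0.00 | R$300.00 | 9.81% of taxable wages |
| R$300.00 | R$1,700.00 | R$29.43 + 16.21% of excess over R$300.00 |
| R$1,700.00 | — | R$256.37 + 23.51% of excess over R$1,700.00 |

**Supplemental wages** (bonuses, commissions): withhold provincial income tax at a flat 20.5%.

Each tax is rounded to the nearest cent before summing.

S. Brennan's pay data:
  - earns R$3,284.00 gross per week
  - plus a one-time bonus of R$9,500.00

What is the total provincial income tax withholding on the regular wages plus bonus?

R$2,576.27

Provincial Income Tax: taxable = R$3,284.00
  R$256.37 + 23.51% × (R$3,284.00 − R$1,700.00) = R$256.37 + 23.51% × R$1,584.00 = R$628.77
Supplemental (20.5% flat on bonus): 20.5% × R$9,500.00 = R$1,947.50
Total provincial income tax: R$628.77 + R$1,947.50 = R$2,576.27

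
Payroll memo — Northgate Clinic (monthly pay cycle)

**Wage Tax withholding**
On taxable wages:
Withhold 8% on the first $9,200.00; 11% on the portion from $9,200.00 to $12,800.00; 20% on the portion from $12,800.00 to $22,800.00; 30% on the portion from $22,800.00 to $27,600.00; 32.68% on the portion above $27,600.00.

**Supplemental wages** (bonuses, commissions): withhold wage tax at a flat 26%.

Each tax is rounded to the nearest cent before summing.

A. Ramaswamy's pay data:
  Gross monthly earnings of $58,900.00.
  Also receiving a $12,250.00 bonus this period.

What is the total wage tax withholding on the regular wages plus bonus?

Wage Tax: taxable = $58,900.00
  $4,572.00 + 32.68% × ($58,900.00 − $27,600.00) = $4,572.00 + 32.68% × $31,300.00 = $14,800.84
Supplemental (26% flat on bonus): 26% × $12,250.00 = $3,185.00
Total wage tax: $14,800.84 + $3,185.00 = $17,985.84

$17,985.84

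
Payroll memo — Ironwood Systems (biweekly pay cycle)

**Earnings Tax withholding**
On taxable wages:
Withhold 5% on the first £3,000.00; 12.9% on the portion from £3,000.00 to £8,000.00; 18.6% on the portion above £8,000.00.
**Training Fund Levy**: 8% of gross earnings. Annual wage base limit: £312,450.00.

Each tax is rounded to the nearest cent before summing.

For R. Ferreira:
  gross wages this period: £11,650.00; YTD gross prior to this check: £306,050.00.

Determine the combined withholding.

Earnings Tax: taxable = £11,650.00
  £795.00 + 18.6% × (£11,650.00 − £8,000.00) = £795.00 + 18.6% × £3,650.00 = £1,473.90
Training Fund Levy: cap £312,450.00 − YTD £306,050.00 = £6,400.00 subject; 8% × £6,400.00 = £512.00
Total: £1,473.90 + £512.00 = £1,985.90

£1,985.90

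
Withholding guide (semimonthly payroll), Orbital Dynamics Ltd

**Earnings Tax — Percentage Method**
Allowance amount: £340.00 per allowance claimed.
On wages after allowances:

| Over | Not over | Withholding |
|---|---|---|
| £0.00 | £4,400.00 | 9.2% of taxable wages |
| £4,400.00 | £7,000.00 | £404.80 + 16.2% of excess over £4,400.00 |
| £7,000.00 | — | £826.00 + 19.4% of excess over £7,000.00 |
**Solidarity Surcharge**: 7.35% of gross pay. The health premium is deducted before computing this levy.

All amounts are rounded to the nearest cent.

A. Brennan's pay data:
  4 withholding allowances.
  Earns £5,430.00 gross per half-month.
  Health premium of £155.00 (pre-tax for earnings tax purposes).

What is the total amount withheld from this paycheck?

£747.89

Earnings Tax: taxable = £5,430.00 − £155.00 − 4×£340.00 = £3,915.00
  9.2% × £3,915.00 = £360.18
Solidarity Surcharge: 7.35% × £5,275.00 = £387.71
Total: £360.18 + £387.71 = £747.89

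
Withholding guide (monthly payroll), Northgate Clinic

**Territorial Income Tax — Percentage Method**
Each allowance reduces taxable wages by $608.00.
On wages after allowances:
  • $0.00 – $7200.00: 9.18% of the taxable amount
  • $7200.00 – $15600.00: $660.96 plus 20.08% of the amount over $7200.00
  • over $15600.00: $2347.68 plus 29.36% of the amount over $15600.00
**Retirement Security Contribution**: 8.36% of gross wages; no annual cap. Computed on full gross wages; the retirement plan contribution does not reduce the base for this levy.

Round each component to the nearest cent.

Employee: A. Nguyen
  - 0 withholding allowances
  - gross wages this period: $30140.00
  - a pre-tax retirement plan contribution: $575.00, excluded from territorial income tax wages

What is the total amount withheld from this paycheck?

$8967.50

Territorial Income Tax: taxable = $30140.00 − $575.00 = $29565.00
  $2347.68 + 29.36% × ($29565.00 − $15600.00) = $2347.68 + 29.36% × $13965.00 = $6447.80
Retirement Security Contribution: 8.36% × $30140.00 = $2519.70
Total: $6447.80 + $2519.70 = $8967.50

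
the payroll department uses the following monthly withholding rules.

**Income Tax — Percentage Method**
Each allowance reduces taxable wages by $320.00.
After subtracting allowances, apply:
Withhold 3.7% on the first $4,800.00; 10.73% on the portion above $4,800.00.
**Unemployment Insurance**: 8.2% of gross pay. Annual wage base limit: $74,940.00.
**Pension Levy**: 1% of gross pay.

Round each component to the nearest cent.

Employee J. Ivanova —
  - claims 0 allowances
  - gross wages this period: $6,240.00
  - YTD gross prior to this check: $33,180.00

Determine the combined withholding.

Income Tax: taxable = $6,240.00
  $177.60 + 10.73% × ($6,240.00 − $4,800.00) = $177.60 + 10.73% × $1,440.00 = $332.11
Unemployment Insurance: 8.2% × $6,240.00 = $511.68
Pension Levy: 1% × $6,240.00 = $62.40
Total: $332.11 + $511.68 + $62.40 = $906.19

$906.19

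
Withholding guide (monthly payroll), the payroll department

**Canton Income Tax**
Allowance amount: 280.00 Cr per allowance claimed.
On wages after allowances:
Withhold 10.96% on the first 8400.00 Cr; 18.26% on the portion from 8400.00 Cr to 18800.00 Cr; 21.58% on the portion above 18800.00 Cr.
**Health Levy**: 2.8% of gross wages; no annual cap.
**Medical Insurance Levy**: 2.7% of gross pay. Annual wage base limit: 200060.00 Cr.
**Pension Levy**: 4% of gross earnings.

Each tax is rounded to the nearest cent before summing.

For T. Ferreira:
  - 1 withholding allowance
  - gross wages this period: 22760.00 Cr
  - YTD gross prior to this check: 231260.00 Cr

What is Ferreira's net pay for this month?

17598.50 Cr

Canton Income Tax: taxable = 22760.00 Cr − 1×280.00 Cr = 22480.00 Cr
  2819.68 Cr + 21.58% × (22480.00 Cr − 18800.00 Cr) = 2819.68 Cr + 21.58% × 3680.00 Cr = 3613.82 Cr
Health Levy: 2.8% × 22760.00 Cr = 637.28 Cr
Medical Insurance Levy: YTD 231260.00 Cr ≥ cap 200060.00 Cr → 0.00 Cr
Pension Levy: 4% × 22760.00 Cr = 910.40 Cr
Total withheld: 3613.82 Cr + 637.28 Cr + 0.00 Cr + 910.40 Cr = 5161.50 Cr
Net pay: 22760.00 Cr − 5161.50 Cr = 17598.50 Cr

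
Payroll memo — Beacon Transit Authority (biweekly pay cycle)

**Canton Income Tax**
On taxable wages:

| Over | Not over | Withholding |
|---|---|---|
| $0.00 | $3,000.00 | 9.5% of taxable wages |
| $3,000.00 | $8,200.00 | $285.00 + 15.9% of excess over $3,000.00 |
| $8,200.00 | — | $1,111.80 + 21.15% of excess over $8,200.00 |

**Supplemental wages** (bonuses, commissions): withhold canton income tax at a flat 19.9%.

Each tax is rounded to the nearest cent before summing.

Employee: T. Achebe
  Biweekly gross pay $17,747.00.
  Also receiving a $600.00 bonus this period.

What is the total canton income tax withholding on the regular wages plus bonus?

Canton Income Tax: taxable = $17,747.00
  $1,111.80 + 21.15% × ($17,747.00 − $8,200.00) = $1,111.80 + 21.15% × $9,547.00 = $3,130.99
Supplemental (19.9% flat on bonus): 19.9% × $600.00 = $119.40
Total canton income tax: $3,130.99 + $119.40 = $3,250.39

$3,250.39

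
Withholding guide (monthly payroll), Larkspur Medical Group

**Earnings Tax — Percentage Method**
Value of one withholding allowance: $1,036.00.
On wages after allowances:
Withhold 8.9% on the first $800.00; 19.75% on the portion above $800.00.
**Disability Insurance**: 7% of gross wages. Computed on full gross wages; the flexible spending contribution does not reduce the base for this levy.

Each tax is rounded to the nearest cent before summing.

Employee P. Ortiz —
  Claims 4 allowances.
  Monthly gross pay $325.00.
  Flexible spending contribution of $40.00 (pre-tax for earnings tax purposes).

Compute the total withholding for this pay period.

Earnings Tax: taxable = $325.00 − $40.00 − 4×$1,036.00 = $-3,859.00
  Taxable ≤ 0 → $0.00
Disability Insurance: 7% × $325.00 = $22.75
Total: $0.00 + $22.75 = $22.75

$22.75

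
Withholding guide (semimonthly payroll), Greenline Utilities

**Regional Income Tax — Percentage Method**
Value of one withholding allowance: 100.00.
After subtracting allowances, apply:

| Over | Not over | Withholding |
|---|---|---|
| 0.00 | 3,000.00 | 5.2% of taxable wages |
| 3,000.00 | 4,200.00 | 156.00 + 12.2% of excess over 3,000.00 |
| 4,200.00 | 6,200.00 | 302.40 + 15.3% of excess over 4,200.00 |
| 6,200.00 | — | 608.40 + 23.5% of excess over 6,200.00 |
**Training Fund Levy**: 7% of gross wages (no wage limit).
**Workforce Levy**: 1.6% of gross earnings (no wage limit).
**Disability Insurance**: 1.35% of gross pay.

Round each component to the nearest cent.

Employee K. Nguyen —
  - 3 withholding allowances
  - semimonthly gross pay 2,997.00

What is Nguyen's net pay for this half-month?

2,558.56

Regional Income Tax: taxable = 2,997.00 − 3×100.00 = 2,697.00
  5.2% × 2,697.00 = 140.24
Training Fund Levy: 7% × 2,997.00 = 209.79
Workforce Levy: 1.6% × 2,997.00 = 47.95
Disability Insurance: 1.35% × 2,997.00 = 40.46
Total withheld: 140.24 + 209.79 + 47.95 + 40.46 = 438.44
Net pay: 2,997.00 − 438.44 = 2,558.56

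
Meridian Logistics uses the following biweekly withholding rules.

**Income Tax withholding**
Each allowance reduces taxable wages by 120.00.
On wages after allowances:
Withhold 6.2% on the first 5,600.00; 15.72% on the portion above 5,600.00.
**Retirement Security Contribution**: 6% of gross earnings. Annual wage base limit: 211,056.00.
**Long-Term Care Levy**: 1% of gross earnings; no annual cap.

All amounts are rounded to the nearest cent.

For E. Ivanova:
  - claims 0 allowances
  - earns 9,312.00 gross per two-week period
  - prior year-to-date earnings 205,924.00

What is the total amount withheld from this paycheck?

1,331.77

Income Tax: taxable = 9,312.00
  347.20 + 15.72% × (9,312.00 − 5,600.00) = 347.20 + 15.72% × 3,712.00 = 930.73
Retirement Security Contribution: cap 211,056.00 − YTD 205,924.00 = 5,132.00 subject; 6% × 5,132.00 = 307.92
Long-Term Care Levy: 1% × 9,312.00 = 93.12
Total: 930.73 + 307.92 + 93.12 = 1,331.77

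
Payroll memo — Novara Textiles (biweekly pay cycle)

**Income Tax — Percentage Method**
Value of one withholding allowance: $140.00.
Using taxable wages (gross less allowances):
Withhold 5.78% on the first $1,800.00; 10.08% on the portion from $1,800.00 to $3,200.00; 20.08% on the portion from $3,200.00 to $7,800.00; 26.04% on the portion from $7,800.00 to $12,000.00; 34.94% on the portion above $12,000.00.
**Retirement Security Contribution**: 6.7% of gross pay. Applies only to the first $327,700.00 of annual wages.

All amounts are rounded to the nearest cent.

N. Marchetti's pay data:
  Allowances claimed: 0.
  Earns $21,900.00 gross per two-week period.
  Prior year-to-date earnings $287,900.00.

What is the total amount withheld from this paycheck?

Income Tax: taxable = $21,900.00
  $2,262.52 + 34.94% × ($21,900.00 − $12,000.00) = $2,262.52 + 34.94% × $9,900.00 = $5,721.58
Retirement Security Contribution: 6.7% × $21,900.00 = $1,467.30
Total: $5,721.58 + $1,467.30 = $7,188.88

$7,188.88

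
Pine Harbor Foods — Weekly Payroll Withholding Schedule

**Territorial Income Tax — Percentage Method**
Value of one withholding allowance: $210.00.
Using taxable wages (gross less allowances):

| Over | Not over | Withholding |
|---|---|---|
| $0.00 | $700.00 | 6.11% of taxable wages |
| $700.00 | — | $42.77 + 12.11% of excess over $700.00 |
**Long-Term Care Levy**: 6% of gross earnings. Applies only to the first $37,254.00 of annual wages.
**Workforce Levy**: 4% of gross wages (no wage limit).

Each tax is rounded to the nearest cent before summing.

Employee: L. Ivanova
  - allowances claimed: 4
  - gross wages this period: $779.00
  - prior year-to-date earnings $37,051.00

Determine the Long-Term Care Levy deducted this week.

Long-Term Care Levy: cap $37,254.00 − YTD $37,051.00 = $203.00 subject; 6% × $203.00 = $12.18

$12.18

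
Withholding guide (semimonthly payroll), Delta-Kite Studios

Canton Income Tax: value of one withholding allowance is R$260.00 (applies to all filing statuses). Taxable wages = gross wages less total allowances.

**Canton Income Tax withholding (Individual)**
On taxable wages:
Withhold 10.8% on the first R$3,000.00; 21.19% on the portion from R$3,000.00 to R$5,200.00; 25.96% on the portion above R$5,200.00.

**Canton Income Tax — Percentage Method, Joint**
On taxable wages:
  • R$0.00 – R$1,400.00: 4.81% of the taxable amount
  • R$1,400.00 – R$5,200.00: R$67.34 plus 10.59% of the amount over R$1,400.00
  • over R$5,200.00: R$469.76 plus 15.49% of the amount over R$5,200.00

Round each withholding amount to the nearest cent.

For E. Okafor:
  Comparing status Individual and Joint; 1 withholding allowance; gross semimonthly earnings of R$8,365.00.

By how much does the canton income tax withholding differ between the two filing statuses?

R$624.58

Canton Income Tax (Individual): taxable = R$8,365.00 − 1×R$260.00 = R$8,105.00
  R$790.18 + 25.96% × (R$8,105.00 − R$5,200.00) = R$790.18 + 25.96% × R$2,905.00 = R$1,544.32
Canton Income Tax (Joint): taxable = R$8,365.00 − 1×R$260.00 = R$8,105.00
  R$469.76 + 15.49% × (R$8,105.00 − R$5,200.00) = R$469.76 + 15.49% × R$2,905.00 = R$919.74
Difference: |R$1,544.32 − R$919.74| = R$624.58 (higher under Individual)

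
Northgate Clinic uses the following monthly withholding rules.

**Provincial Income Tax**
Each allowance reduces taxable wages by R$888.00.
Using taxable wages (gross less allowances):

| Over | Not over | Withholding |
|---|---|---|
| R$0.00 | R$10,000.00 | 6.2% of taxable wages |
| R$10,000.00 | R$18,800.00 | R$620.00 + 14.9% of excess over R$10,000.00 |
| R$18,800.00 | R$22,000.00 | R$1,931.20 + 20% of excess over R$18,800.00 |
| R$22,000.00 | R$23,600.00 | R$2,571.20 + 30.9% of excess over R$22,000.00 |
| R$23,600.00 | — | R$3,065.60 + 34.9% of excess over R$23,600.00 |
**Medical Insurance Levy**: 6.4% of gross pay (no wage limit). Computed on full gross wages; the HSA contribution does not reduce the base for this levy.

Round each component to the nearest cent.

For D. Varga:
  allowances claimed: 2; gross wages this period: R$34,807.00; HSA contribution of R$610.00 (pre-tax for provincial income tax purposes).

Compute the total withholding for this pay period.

R$8,371.78

Provincial Income Tax: taxable = R$34,807.00 − R$610.00 − 2×R$888.00 = R$32,421.00
  R$3,065.60 + 34.9% × (R$32,421.00 − R$23,600.00) = R$3,065.60 + 34.9% × R$8,821.00 = R$6,144.13
Medical Insurance Levy: 6.4% × R$34,807.00 = R$2,227.65
Total: R$6,144.13 + R$2,227.65 = R$8,371.78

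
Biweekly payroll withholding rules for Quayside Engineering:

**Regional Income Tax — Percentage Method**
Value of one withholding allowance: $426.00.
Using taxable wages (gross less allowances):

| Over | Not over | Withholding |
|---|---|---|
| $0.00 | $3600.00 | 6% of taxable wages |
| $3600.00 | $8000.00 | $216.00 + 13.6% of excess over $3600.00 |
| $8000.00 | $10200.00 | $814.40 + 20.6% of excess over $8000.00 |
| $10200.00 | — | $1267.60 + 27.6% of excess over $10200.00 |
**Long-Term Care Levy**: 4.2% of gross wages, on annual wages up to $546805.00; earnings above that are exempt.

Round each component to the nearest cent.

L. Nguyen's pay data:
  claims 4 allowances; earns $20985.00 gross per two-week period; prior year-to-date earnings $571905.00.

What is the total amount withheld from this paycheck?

$3773.96

Regional Income Tax: taxable = $20985.00 − 4×$426.00 = $19281.00
  $1267.60 + 27.6% × ($19281.00 − $10200.00) = $1267.60 + 27.6% × $9081.00 = $3773.96
Long-Term Care Levy: YTD $571905.00 ≥ cap $546805.00 → $0.00
Total: $3773.96 + $0.00 = $3773.96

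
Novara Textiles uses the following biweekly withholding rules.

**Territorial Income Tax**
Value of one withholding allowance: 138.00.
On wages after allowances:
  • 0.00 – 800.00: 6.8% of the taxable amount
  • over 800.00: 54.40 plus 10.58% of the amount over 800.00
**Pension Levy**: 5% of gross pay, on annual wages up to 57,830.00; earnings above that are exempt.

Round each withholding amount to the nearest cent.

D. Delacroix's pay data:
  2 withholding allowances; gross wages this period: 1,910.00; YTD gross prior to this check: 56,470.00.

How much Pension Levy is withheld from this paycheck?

68.00

Pension Levy: cap 57,830.00 − YTD 56,470.00 = 1,360.00 subject; 5% × 1,360.00 = 68.00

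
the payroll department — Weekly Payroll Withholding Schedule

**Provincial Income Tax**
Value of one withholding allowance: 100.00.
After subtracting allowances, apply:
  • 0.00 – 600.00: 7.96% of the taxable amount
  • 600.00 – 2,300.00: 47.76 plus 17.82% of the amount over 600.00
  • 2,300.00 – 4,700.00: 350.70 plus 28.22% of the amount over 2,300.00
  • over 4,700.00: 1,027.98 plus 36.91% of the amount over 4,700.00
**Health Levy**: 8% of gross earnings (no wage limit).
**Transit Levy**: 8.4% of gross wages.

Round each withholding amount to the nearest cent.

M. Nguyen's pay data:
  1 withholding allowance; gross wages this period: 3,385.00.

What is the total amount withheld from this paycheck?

Provincial Income Tax: taxable = 3,385.00 − 1×100.00 = 3,285.00
  350.70 + 28.22% × (3,285.00 − 2,300.00) = 350.70 + 28.22% × 985.00 = 628.67
Health Levy: 8% × 3,385.00 = 270.80
Transit Levy: 8.4% × 3,385.00 = 284.34
Total: 628.67 + 270.80 + 284.34 = 1,183.81

1,183.81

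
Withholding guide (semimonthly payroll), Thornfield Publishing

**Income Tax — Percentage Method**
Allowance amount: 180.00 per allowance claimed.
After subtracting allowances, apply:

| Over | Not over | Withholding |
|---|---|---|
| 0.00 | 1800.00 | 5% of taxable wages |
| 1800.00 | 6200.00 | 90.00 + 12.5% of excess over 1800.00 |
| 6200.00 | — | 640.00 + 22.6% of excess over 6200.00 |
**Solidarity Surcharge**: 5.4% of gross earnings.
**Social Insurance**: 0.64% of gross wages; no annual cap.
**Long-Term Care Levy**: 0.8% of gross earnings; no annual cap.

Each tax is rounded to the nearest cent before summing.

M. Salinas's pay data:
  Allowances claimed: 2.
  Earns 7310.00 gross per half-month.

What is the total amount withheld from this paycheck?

Income Tax: taxable = 7310.00 − 2×180.00 = 6950.00
  640.00 + 22.6% × (6950.00 − 6200.00) = 640.00 + 22.6% × 750.00 = 809.50
Solidarity Surcharge: 5.4% × 7310.00 = 394.74
Social Insurance: 0.64% × 7310.00 = 46.78
Long-Term Care Levy: 0.8% × 7310.00 = 58.48
Total: 809.50 + 394.74 + 46.78 + 58.48 = 1309.50

1309.50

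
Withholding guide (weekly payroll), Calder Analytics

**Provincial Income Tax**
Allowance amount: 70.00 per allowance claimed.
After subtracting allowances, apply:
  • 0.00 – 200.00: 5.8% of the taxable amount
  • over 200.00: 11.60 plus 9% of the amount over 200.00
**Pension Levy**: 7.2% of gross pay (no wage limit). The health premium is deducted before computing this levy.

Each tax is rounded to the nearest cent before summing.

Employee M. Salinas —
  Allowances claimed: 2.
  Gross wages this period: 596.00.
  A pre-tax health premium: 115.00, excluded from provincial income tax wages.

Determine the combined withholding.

58.92

Provincial Income Tax: taxable = 596.00 − 115.00 − 2×70.00 = 341.00
  11.60 + 9% × (341.00 − 200.00) = 11.60 + 9% × 141.00 = 24.29
Pension Levy: 7.2% × 481.00 = 34.63
Total: 24.29 + 34.63 = 58.92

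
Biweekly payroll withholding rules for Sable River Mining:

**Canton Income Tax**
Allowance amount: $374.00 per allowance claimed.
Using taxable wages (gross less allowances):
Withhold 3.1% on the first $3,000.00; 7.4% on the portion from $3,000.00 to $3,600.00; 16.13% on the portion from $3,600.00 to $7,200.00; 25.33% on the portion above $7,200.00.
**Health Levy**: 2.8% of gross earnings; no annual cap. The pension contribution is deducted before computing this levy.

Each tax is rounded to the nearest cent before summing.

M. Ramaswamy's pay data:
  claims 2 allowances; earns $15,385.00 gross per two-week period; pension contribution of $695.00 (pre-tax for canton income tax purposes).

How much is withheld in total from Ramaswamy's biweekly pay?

Canton Income Tax: taxable = $15,385.00 − $695.00 − 2×$374.00 = $13,942.00
  $718.08 + 25.33% × ($13,942.00 − $7,200.00) = $718.08 + 25.33% × $6,742.00 = $2,425.83
Health Levy: 2.8% × $14,690.00 = $411.32
Total: $2,425.83 + $411.32 = $2,837.15

$2,837.15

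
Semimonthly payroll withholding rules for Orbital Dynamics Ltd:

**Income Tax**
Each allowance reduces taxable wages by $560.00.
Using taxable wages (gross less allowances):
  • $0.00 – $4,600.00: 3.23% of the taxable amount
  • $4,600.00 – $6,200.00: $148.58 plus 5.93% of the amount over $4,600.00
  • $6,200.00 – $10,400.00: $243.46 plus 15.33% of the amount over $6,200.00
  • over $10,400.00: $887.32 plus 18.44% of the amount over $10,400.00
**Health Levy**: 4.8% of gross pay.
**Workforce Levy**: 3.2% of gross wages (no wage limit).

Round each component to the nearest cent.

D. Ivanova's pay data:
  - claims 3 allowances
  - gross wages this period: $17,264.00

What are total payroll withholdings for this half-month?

$3,224.37

Income Tax: taxable = $17,264.00 − 3×$560.00 = $15,584.00
  $887.32 + 18.44% × ($15,584.00 − $10,400.00) = $887.32 + 18.44% × $5,184.00 = $1,843.25
Health Levy: 4.8% × $17,264.00 = $828.67
Workforce Levy: 3.2% × $17,264.00 = $552.45
Total: $1,843.25 + $828.67 + $552.45 = $3,224.37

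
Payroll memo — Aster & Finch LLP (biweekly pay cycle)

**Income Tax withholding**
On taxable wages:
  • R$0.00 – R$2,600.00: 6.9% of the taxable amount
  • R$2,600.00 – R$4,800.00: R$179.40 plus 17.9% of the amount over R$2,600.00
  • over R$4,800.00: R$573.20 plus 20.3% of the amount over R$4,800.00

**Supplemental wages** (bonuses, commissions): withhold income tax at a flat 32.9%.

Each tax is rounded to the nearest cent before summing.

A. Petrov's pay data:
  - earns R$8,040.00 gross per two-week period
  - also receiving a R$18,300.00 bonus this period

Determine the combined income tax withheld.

Income Tax: taxable = R$8,040.00
  R$573.20 + 20.3% × (R$8,040.00 − R$4,800.00) = R$573.20 + 20.3% × R$3,240.00 = R$1,230.92
Supplemental (32.9% flat on bonus): 32.9% × R$18,300.00 = R$6,020.70
Total income tax: R$1,230.92 + R$6,020.70 = R$7,251.62

R$7,251.62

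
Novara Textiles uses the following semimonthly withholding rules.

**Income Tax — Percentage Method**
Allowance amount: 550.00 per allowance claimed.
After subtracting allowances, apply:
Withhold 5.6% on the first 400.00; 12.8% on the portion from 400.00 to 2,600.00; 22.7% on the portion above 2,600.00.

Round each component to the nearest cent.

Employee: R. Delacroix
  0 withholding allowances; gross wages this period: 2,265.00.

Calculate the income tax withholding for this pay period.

261.12

Income Tax: taxable = 2,265.00
  22.40 + 12.8% × (2,265.00 − 400.00) = 22.40 + 12.8% × 1,865.00 = 261.12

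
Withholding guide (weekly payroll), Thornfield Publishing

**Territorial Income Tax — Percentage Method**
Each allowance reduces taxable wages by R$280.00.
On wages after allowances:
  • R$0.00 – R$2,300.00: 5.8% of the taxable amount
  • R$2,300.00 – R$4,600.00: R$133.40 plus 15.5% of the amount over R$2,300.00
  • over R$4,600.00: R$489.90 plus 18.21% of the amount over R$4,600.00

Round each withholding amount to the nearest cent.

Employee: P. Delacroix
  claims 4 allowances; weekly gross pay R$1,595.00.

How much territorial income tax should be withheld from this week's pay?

Territorial Income Tax: taxable = R$1,595.00 − 4×R$280.00 = R$475.00
  5.8% × R$475.00 = R$27.55

R$27.55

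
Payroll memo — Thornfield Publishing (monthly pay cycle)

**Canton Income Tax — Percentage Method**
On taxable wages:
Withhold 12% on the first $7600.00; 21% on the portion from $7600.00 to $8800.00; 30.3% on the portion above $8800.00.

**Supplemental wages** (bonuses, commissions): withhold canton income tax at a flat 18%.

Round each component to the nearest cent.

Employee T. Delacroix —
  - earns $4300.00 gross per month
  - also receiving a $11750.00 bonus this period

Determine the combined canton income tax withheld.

Canton Income Tax: taxable = $4300.00
  12% × $4300.00 = $516.00
Supplemental (18% flat on bonus): 18% × $11750.00 = $2115.00
Total canton income tax: $516.00 + $2115.00 = $2631.00

$2631.00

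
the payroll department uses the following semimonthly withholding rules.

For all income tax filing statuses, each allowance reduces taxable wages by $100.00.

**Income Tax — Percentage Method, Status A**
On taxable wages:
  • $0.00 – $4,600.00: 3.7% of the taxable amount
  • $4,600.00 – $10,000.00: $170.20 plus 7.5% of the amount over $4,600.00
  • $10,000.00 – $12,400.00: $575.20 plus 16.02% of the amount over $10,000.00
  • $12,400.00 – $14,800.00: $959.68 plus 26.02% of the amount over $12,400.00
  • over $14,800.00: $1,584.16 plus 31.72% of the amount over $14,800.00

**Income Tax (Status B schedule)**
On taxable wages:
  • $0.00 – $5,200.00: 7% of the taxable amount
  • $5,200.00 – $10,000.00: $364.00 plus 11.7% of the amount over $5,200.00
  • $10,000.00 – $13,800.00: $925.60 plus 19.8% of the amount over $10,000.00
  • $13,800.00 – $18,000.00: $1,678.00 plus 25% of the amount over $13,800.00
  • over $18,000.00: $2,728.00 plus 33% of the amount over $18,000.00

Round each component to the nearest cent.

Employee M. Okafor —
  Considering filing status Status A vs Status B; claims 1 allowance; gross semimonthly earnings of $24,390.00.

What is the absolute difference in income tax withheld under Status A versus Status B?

Income Tax (Status A): taxable = $24,390.00 − 1×$100.00 = $24,290.00
  $1,584.16 + 31.72% × ($24,290.00 − $14,800.00) = $1,584.16 + 31.72% × $9,490.00 = $4,594.39
Income Tax (Status B): taxable = $24,390.00 − 1×$100.00 = $24,290.00
  $2,728.00 + 33% × ($24,290.00 − $18,000.00) = $2,728.00 + 33% × $6,290.00 = $4,803.70
Difference: |$4,594.39 − $4,803.70| = $209.31 (higher under Status B)

$209.31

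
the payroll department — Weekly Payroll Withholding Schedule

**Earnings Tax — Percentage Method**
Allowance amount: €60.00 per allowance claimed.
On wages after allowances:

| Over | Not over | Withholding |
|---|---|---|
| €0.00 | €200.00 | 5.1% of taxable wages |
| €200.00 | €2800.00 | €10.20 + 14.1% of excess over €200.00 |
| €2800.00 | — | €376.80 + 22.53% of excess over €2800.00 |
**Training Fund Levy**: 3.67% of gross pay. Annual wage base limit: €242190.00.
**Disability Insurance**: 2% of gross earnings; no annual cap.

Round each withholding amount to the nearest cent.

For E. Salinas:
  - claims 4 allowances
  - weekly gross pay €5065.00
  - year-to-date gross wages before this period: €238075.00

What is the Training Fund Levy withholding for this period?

€151.02

Training Fund Levy: cap €242190.00 − YTD €238075.00 = €4115.00 subject; 3.67% × €4115.00 = €151.02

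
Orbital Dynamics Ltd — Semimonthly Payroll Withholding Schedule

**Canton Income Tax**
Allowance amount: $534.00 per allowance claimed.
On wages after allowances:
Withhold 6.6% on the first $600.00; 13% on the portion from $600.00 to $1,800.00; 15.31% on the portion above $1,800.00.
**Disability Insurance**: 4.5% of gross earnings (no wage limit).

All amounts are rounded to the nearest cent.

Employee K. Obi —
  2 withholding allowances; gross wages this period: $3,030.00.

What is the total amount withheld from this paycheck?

Canton Income Tax: taxable = $3,030.00 − 2×$534.00 = $1,962.00
  $195.60 + 15.31% × ($1,962.00 − $1,800.00) = $195.60 + 15.31% × $162.00 = $220.40
Disability Insurance: 4.5% × $3,030.00 = $136.35
Total: $220.40 + $136.35 = $356.75

$356.75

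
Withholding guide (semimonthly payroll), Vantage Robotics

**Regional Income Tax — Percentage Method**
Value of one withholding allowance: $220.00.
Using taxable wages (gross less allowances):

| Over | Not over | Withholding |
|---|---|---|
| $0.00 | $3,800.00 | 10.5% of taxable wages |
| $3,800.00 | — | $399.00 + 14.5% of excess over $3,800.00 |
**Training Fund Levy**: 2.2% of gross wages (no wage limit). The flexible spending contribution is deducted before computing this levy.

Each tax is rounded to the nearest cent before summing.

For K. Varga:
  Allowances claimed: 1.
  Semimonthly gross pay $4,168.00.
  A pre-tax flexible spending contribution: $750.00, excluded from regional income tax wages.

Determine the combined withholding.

Regional Income Tax: taxable = $4,168.00 − $750.00 − 1×$220.00 = $3,198.00
  10.5% × $3,198.00 = $335.79
Training Fund Levy: 2.2% × $3,418.00 = $75.20
Total: $335.79 + $75.20 = $410.99

$410.99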